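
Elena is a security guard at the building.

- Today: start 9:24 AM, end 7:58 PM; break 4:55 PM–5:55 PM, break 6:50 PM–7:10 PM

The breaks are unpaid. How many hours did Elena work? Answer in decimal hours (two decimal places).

Today: 9:24 AM–7:58 PM = 10 h 34 min; less 80 min break → 9 h 14 min

9.23 hours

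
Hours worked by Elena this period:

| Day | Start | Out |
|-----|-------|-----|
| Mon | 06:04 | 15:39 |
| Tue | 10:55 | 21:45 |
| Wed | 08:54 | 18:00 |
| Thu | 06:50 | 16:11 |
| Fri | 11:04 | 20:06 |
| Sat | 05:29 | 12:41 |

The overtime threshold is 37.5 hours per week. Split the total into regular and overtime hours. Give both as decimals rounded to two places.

Mon: 06:04–15:39 = 9 h 35 min
Tue: 10:55–21:45 = 10 h 50 min
Wed: 08:54–18:00 = 9 h 6 min
Thu: 06:50–16:11 = 9 h 21 min
Fri: 11:04–20:06 = 9 h 2 min
Sat: 05:29–12:41 = 7 h 12 min
Total worked: 55 h 6 min = 55.10 h.
Threshold 37.5 h → overtime 17 h 36 min, regular 37 h 30 min.

Regular 37.50 hours, overtime 17.60 hours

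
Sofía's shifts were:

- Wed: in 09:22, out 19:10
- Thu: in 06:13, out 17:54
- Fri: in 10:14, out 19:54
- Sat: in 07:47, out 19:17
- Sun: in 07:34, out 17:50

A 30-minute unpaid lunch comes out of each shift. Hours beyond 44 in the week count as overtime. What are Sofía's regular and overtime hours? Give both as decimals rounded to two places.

Wed: 09:22–19:10 = 9 h 48 min; less 30 min break → 9 h 18 min
Thu: 06:13–17:54 = 11 h 41 min; less 30 min break → 11 h 11 min
Fri: 10:14–19:54 = 9 h 40 min; less 30 min break → 9 h 10 min
Sat: 07:47–19:17 = 11 h 30 min; less 30 min break → 11 h 0 min
Sun: 07:34–17:50 = 10 h 16 min; less 30 min break → 9 h 46 min
Total worked: 50 h 25 min = 50.42 h.
Threshold 44 h → overtime 6 h 25 min, regular 44 h 0 min.

Regular 44.00 hours, overtime 6.42 hours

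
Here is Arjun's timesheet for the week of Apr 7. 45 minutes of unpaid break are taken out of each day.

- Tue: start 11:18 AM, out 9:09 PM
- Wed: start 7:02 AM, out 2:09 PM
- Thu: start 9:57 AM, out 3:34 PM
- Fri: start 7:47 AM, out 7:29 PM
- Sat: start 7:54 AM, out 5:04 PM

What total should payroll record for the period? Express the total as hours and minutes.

Tue: 11:18 AM–9:09 PM = 9 h 51 min; less 45 min break → 9 h 6 min
Wed: 7:02 AM–2:09 PM = 7 h 7 min; less 45 min break → 6 h 22 min
Thu: 9:57 AM–3:34 PM = 5 h 37 min; less 45 min break → 4 h 52 min
Fri: 7:47 AM–7:29 PM = 11 h 42 min; less 45 min break → 10 h 57 min
Sat: 7:54 AM–5:04 PM = 9 h 10 min; less 45 min break → 8 h 25 min
Total: 9 h 6 min + 6 h 22 min + 4 h 52 min + 10 h 57 min + 8 h 25 min = 39 h 42 min.

39 h 42 min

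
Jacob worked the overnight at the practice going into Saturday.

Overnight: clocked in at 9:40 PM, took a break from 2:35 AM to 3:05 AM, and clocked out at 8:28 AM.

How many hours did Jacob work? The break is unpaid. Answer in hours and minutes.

Overnight: 9:40 PM → midnight = 2 h 20 min; midnight → 8:28 AM = 8 h 28 min; span 10 h 48 min; less 30 min break → 10 h 18 min

10 h 18 min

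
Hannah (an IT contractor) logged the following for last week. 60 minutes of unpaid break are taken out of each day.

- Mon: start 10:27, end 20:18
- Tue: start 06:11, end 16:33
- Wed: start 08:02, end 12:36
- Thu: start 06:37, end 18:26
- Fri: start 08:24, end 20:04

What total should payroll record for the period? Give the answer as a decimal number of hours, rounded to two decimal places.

Mon: 10:27–20:18 = 9 h 51 min; less 60 min break → 8 h 51 min
Tue: 06:11–16:33 = 10 h 22 min; less 60 min break → 9 h 22 min
Wed: 08:02–12:36 = 4 h 34 min; less 60 min break → 3 h 34 min
Thu: 06:37–18:26 = 11 h 49 min; less 60 min break → 10 h 49 min
Fri: 08:24–20:04 = 11 h 40 min; less 60 min break → 10 h 40 min
Total: 8 h 51 min + 9 h 22 min + 3 h 34 min + 10 h 49 min + 10 h 40 min = 43 h 16 min.

43.27 hours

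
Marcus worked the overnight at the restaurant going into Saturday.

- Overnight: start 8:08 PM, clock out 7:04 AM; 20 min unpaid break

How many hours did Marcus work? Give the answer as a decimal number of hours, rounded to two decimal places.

Overnight: 8:08 PM → midnight = 3 h 52 min; midnight → 7:04 AM = 7 h 4 min; span 10 h 56 min; less 20 min break → 10 h 36 min

10.60 hours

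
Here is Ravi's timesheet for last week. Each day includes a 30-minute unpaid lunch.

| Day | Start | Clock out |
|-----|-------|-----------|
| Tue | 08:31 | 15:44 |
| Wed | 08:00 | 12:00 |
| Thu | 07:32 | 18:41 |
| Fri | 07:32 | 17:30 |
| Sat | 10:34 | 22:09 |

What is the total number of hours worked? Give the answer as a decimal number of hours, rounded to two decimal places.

41.42 hours

Tue: 08:31–15:44 = 7 h 13 min; less 30 min break → 6 h 43 min
Wed: 08:00–12:00 = 4 h 0 min; less 30 min break → 3 h 30 min
Thu: 07:32–18:41 = 11 h 9 min; less 30 min break → 10 h 39 min
Fri: 07:32–17:30 = 9 h 58 min; less 30 min break → 9 h 28 min
Sat: 10:34–22:09 = 11 h 35 min; less 30 min break → 11 h 5 min
Total: 6 h 43 min + 3 h 30 min + 10 h 39 min + 9 h 28 min + 11 h 5 min = 41 h 25 min.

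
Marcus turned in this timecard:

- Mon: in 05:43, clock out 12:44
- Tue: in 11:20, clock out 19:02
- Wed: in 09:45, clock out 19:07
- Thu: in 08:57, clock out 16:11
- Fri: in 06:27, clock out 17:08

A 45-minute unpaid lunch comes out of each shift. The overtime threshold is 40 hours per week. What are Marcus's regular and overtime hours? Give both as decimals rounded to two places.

Mon: 05:43–12:44 = 7 h 1 min; less 45 min break → 6 h 16 min
Tue: 11:20–19:02 = 7 h 42 min; less 45 min break → 6 h 57 min
Wed: 09:45–19:07 = 9 h 22 min; less 45 min break → 8 h 37 min
Thu: 08:57–16:11 = 7 h 14 min; less 45 min break → 6 h 29 min
Fri: 06:27–17:08 = 10 h 41 min; less 45 min break → 9 h 56 min
Total worked: 38 h 15 min = 38.25 h.
Threshold 40 h → overtime 0 h 0 min, regular 38 h 15 min.

Regular 38.25 hours, overtime 0.00 hours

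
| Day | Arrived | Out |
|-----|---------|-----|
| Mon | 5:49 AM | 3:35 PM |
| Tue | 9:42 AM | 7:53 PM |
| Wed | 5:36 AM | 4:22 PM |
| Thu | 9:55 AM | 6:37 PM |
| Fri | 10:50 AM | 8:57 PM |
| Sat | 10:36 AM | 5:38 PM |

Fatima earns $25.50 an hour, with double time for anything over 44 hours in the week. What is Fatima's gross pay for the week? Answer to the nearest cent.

Mon: 5:49 AM–3:35 PM = 9 h 46 min
Tue: 9:42 AM–7:53 PM = 10 h 11 min
Wed: 5:36 AM–4:22 PM = 10 h 46 min
Thu: 9:55 AM–6:37 PM = 8 h 42 min
Fri: 10:50 AM–8:57 PM = 10 h 7 min
Sat: 10:36 AM–5:38 PM = 7 h 2 min
Total worked: 56 h 34 min = 3394 min.
Regular 44 h 0 min = 2640 min at $25.50/h; overtime 12 h 34 min = 754 min at $51.00/h.
Pay = (2640 × $25.50 + 754 × $51.00) ÷ 60 = $1762.90.

$1762.90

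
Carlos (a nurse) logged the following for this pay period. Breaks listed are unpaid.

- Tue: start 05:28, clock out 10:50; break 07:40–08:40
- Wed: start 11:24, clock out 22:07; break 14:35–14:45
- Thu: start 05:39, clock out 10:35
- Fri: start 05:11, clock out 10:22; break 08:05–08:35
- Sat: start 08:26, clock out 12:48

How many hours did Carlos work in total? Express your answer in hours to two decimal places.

Tue: 05:28–10:50 = 5 h 22 min; less 60 min break → 4 h 22 min
Wed: 11:24–22:07 = 10 h 43 min; less 10 min break → 10 h 33 min
Thu: 05:39–10:35 = 4 h 56 min
Fri: 05:11–10:22 = 5 h 11 min; less 30 min break → 4 h 41 min
Sat: 08:26–12:48 = 4 h 22 min
Total: 4 h 22 min + 10 h 33 min + 4 h 56 min + 4 h 41 min + 4 h 22 min = 28 h 54 min.

28.90 hours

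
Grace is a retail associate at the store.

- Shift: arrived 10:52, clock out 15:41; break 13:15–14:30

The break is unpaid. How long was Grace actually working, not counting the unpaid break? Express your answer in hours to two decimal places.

Shift: 10:52–15:41 = 4 h 49 min; less 75 min break → 3 h 34 min

3.57 hours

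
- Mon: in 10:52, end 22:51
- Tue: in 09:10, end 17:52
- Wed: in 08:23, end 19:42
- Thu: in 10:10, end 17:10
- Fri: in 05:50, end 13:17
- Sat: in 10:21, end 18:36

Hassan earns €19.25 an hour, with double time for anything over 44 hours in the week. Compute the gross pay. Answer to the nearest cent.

Mon: 10:52–22:51 = 11 h 59 min
Tue: 09:10–17:52 = 8 h 42 min
Wed: 08:23–19:42 = 11 h 19 min
Thu: 10:10–17:10 = 7 h 0 min
Fri: 05:50–13:17 = 7 h 27 min
Sat: 10:21–18:36 = 8 h 15 min
Total worked: 54 h 42 min = 3282 min.
Regular 44 h 0 min = 2640 min at €19.25/h; overtime 10 h 42 min = 642 min at €38.50/h.
Pay = (2640 × €19.25 + 642 × €38.50) ÷ 60 = €1258.95.

€1258.95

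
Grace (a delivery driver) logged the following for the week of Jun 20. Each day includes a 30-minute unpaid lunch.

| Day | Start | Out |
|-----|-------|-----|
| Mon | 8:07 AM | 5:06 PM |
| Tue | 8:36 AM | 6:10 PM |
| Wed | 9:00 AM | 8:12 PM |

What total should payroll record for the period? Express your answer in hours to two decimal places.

Mon: 8:07 AM–5:06 PM = 8 h 59 min; less 30 min break → 8 h 29 min
Tue: 8:36 AM–6:10 PM = 9 h 34 min; less 30 min break → 9 h 4 min
Wed: 9:00 AM–8:12 PM = 11 h 12 min; less 30 min break → 10 h 42 min
Total: 8 h 29 min + 9 h 4 min + 10 h 42 min = 28 h 15 min.

28.25 hours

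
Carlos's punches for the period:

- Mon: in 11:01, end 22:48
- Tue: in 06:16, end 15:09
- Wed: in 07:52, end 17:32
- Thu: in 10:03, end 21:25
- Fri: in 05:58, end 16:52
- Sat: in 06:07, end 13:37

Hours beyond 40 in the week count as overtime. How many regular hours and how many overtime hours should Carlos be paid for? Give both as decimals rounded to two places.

Regular 40.00 hours, overtime 20.10 hours

Mon: 11:01–22:48 = 11 h 47 min
Tue: 06:16–15:09 = 8 h 53 min
Wed: 07:52–17:32 = 9 h 40 min
Thu: 10:03–21:25 = 11 h 22 min
Fri: 05:58–16:52 = 10 h 54 min
Sat: 06:07–13:37 = 7 h 30 min
Total worked: 60 h 6 min = 60.10 h.
Threshold 40 h → overtime 20 h 6 min, regular 40 h 0 min.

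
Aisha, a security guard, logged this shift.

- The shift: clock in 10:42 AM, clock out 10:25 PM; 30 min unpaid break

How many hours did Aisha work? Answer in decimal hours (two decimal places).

The shift: 10:42 AM–10:25 PM = 11 h 43 min; less 30 min break → 11 h 13 min

11.22 hours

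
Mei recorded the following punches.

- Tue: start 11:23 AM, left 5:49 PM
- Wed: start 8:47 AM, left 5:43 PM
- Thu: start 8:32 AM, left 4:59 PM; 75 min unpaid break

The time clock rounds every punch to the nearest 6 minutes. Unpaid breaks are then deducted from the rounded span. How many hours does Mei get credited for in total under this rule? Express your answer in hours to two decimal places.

Tue: in 11:23 AM→11:24 AM, out 5:49 PM→5:48 PM; 6 h 24 min
Wed: in 8:47 AM→8:48 AM, out 5:43 PM→5:42 PM; 8 h 54 min
Thu: in 8:32 AM→8:30 AM, out 4:59 PM→5:00 PM; 8 h 30 min − 75 min = 7 h 15 min
Total credited: 22 h 33 min.

22.55 hours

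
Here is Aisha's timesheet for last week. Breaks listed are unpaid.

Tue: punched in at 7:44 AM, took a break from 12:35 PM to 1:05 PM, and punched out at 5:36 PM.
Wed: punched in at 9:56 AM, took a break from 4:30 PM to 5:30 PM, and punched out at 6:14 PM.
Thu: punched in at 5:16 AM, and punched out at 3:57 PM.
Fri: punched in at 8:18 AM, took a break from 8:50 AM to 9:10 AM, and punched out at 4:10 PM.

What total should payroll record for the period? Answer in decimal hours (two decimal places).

Tue: 7:44 AM–5:36 PM = 9 h 52 min; less 30 min break → 9 h 22 min
Wed: 9:56 AM–6:14 PM = 8 h 18 min; less 60 min break → 7 h 18 min
Thu: 5:16 AM–3:57 PM = 10 h 41 min
Fri: 8:18 AM–4:10 PM = 7 h 52 min; less 20 min break → 7 h 32 min
Total: 9 h 22 min + 7 h 18 min + 10 h 41 min + 7 h 32 min = 34 h 53 min.

34.88 hours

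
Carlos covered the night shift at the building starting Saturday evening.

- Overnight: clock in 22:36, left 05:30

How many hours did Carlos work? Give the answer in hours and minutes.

6 h 54 min

Overnight: 22:36 → midnight = 1 h 24 min; midnight → 05:30 = 5 h 30 min; span 6 h 54 min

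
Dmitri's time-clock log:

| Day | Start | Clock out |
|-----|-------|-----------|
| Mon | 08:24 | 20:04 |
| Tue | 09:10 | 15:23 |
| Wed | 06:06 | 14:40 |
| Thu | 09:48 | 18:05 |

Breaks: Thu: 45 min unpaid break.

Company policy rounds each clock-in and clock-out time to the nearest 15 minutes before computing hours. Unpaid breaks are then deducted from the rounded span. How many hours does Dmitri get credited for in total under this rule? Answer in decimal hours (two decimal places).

Mon: in 08:24→08:30, out 20:04→20:00; 11 h 30 min
Tue: in 09:10→09:15, out 15:23→15:30; 6 h 15 min
Wed: in 06:06→06:00, out 14:40→14:45; 8 h 45 min
Thu: in 09:48→09:45, out 18:05→18:00; 8 h 15 min − 45 min = 7 h 30 min
Total credited: 34 h 0 min.

34.00 hours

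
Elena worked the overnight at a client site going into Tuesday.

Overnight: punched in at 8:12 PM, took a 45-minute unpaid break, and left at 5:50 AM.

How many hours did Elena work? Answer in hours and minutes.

8 h 53 min

Overnight: 8:12 PM → midnight = 3 h 48 min; midnight → 5:50 AM = 5 h 50 min; span 9 h 38 min; less 45 min break → 8 h 53 min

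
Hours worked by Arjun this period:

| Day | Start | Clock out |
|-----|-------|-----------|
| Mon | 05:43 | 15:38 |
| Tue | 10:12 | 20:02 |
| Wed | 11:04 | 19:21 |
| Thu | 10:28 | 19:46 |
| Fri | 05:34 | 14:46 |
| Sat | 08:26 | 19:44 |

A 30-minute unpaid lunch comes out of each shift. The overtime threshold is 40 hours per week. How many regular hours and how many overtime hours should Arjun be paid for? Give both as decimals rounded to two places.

Mon: 05:43–15:38 = 9 h 55 min; less 30 min break → 9 h 25 min
Tue: 10:12–20:02 = 9 h 50 min; less 30 min break → 9 h 20 min
Wed: 11:04–19:21 = 8 h 17 min; less 30 min break → 7 h 47 min
Thu: 10:28–19:46 = 9 h 18 min; less 30 min break → 8 h 48 min
Fri: 05:34–14:46 = 9 h 12 min; less 30 min break → 8 h 42 min
Sat: 08:26–19:44 = 11 h 18 min; less 30 min break → 10 h 48 min
Total worked: 54 h 50 min = 54.83 h.
Threshold 40 h → overtime 14 h 50 min, regular 40 h 0 min.

Regular 40.00 hours, overtime 14.83 hours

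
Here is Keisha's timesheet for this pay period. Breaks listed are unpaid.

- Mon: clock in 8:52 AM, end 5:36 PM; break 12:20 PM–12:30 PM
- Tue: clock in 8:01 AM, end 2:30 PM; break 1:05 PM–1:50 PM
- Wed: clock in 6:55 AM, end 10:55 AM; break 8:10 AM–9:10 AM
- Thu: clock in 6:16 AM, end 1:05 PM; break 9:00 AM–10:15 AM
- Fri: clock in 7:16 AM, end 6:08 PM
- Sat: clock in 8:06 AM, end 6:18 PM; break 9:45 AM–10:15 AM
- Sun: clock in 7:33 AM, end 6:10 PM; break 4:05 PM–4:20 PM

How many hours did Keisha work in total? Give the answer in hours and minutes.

53 h 48 min

Mon: 8:52 AM–5:36 PM = 8 h 44 min; less 10 min break → 8 h 34 min
Tue: 8:01 AM–2:30 PM = 6 h 29 min; less 45 min break → 5 h 44 min
Wed: 6:55 AM–10:55 AM = 4 h 0 min; less 60 min break → 3 h 0 min
Thu: 6:16 AM–1:05 PM = 6 h 49 min; less 75 min break → 5 h 34 min
Fri: 7:16 AM–6:08 PM = 10 h 52 min
Sat: 8:06 AM–6:18 PM = 10 h 12 min; less 30 min break → 9 h 42 min
Sun: 7:33 AM–6:10 PM = 10 h 37 min; less 15 min break → 10 h 22 min
Total: 8 h 34 min + 5 h 44 min + 3 h 0 min + 5 h 34 min + 10 h 52 min + 9 h 42 min + 10 h 22 min = 53 h 48 min.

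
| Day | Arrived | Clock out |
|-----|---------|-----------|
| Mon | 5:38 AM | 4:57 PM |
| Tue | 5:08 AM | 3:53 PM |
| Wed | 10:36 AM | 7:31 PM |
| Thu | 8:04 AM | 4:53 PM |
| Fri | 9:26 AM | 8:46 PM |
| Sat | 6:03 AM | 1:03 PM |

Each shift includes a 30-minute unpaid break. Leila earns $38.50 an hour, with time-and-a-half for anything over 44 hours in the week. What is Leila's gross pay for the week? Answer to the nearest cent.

Mon: 5:38 AM–4:57 PM = 11 h 19 min; less 30 min break → 10 h 49 min
Tue: 5:08 AM–3:53 PM = 10 h 45 min; less 30 min break → 10 h 15 min
Wed: 10:36 AM–7:31 PM = 8 h 55 min; less 30 min break → 8 h 25 min
Thu: 8:04 AM–4:53 PM = 8 h 49 min; less 30 min break → 8 h 19 min
Fri: 9:26 AM–8:46 PM = 11 h 20 min; less 30 min break → 10 h 50 min
Sat: 6:03 AM–1:03 PM = 7 h 0 min; less 30 min break → 6 h 30 min
Total worked: 55 h 8 min = 3308 min.
Regular 44 h 0 min = 2640 min at $38.50/h; overtime 11 h 8 min = 668 min at $57.75/h.
Pay = (2640 × $38.50 + 668 × $57.75) ÷ 60 = $2336.95.

$2336.95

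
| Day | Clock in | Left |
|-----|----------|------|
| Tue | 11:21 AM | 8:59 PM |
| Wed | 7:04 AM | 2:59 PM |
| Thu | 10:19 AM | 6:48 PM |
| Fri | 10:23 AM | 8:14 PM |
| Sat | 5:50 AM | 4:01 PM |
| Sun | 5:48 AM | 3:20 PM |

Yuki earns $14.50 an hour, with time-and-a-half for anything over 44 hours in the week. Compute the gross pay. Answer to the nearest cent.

Tue: 11:21 AM–8:59 PM = 9 h 38 min
Wed: 7:04 AM–2:59 PM = 7 h 55 min
Thu: 10:19 AM–6:48 PM = 8 h 29 min
Fri: 10:23 AM–8:14 PM = 9 h 51 min
Sat: 5:50 AM–4:01 PM = 10 h 11 min
Sun: 5:48 AM–3:20 PM = 9 h 32 min
Total worked: 55 h 36 min = 3336 min.
Regular 44 h 0 min = 2640 min at $14.50/h; overtime 11 h 36 min = 696 min at $21.75/h.
Pay = (2640 × $14.50 + 696 × $21.75) ÷ 60 = $890.30.

$890.30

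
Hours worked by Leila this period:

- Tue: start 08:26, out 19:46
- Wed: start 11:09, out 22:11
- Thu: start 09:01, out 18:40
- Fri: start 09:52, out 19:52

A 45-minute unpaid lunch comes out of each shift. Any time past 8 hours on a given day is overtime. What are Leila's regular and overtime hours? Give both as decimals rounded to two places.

Tue: 08:26–19:46 = 11 h 20 min; less 45 min break → 10 h 35 min
Wed: 11:09–22:11 = 11 h 2 min; less 45 min break → 10 h 17 min
Thu: 09:01–18:40 = 9 h 39 min; less 45 min break → 8 h 54 min
Fri: 09:52–19:52 = 10 h 0 min; less 45 min break → 9 h 15 min
Tue reg 8 h 0 min / OT 2 h 35 min; Wed reg 8 h 0 min / OT 2 h 17 min; Thu reg 8 h 0 min / OT 0 h 54 min; Fri reg 8 h 0 min / OT 1 h 15 min.
Totals: regular 32 h 0 min, overtime 7 h 1 min.

Regular 32.00 hours, overtime 7.02 hours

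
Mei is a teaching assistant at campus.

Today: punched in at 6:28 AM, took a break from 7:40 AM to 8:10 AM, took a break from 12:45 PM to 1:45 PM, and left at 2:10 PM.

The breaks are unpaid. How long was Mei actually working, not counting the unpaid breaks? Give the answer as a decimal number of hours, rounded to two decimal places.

6.20 hours

Today: 6:28 AM–2:10 PM = 7 h 42 min; less 90 min break → 6 h 12 min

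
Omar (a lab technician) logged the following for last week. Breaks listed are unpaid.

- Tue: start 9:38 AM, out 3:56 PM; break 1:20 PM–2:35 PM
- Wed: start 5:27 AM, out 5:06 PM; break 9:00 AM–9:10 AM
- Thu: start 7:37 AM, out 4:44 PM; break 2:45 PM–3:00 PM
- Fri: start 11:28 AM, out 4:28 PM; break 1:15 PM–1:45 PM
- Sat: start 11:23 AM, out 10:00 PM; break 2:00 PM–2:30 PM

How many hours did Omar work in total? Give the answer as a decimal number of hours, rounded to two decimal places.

40.02 hours

Tue: 9:38 AM–3:56 PM = 6 h 18 min; less 75 min break → 5 h 3 min
Wed: 5:27 AM–5:06 PM = 11 h 39 min; less 10 min break → 11 h 29 min
Thu: 7:37 AM–4:44 PM = 9 h 7 min; less 15 min break → 8 h 52 min
Fri: 11:28 AM–4:28 PM = 5 h 0 min; less 30 min break → 4 h 30 min
Sat: 11:23 AM–10:00 PM = 10 h 37 min; less 30 min break → 10 h 7 min
Total: 5 h 3 min + 11 h 29 min + 8 h 52 min + 4 h 30 min + 10 h 7 min = 40 h 1 min.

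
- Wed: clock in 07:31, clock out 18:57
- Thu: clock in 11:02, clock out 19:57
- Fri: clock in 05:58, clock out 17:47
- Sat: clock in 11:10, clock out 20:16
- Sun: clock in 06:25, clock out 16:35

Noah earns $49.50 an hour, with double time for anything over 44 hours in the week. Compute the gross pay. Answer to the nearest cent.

Wed: 07:31–18:57 = 11 h 26 min
Thu: 11:02–19:57 = 8 h 55 min
Fri: 05:58–17:47 = 11 h 49 min
Sat: 11:10–20:16 = 9 h 6 min
Sun: 06:25–16:35 = 10 h 10 min
Total worked: 51 h 26 min = 3086 min.
Regular 44 h 0 min = 2640 min at $49.50/h; overtime 7 h 26 min = 446 min at $99.00/h.
Pay = (2640 × $49.50 + 446 × $99.00) ÷ 60 = $2913.90.

$2913.90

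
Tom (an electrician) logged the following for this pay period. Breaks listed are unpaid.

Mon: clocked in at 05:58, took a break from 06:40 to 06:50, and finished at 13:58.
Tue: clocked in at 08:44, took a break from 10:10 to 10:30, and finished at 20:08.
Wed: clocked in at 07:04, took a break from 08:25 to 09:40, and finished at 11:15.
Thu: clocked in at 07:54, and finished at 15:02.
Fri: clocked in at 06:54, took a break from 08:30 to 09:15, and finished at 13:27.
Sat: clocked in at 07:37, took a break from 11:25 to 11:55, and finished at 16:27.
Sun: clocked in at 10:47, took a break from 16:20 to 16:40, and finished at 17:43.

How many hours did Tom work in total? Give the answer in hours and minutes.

Mon: 05:58–13:58 = 8 h 0 min; less 10 min break → 7 h 50 min
Tue: 08:44–20:08 = 11 h 24 min; less 20 min break → 11 h 4 min
Wed: 07:04–11:15 = 4 h 11 min; less 75 min break → 2 h 56 min
Thu: 07:54–15:02 = 7 h 8 min
Fri: 06:54–13:27 = 6 h 33 min; less 45 min break → 5 h 48 min
Sat: 07:37–16:27 = 8 h 50 min; less 30 min break → 8 h 20 min
Sun: 10:47–17:43 = 6 h 56 min; less 20 min break → 6 h 36 min
Total: 7 h 50 min + 11 h 4 min + 2 h 56 min + 7 h 8 min + 5 h 48 min + 8 h 20 min + 6 h 36 min = 49 h 42 min.

49 h 42 min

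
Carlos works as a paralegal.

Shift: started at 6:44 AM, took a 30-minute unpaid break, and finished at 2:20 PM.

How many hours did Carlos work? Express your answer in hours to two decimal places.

Shift: 6:44 AM–2:20 PM = 7 h 36 min; less 30 min break → 7 h 6 min

7.10 hours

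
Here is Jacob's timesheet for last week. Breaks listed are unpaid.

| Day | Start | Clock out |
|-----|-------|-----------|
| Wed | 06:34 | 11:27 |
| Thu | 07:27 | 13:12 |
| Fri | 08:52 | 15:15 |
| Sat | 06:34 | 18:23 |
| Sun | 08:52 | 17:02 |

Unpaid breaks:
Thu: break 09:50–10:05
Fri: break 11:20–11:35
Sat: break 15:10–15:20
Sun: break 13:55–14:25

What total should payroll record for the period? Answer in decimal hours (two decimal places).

Wed: 06:34–11:27 = 4 h 53 min
Thu: 07:27–13:12 = 5 h 45 min; less 15 min break → 5 h 30 min
Fri: 08:52–15:15 = 6 h 23 min; less 15 min break → 6 h 8 min
Sat: 06:34–18:23 = 11 h 49 min; less 10 min break → 11 h 39 min
Sun: 08:52–17:02 = 8 h 10 min; less 30 min break → 7 h 40 min
Total: 4 h 53 min + 5 h 30 min + 6 h 8 min + 11 h 39 min + 7 h 40 min = 35 h 50 min.

35.83 hours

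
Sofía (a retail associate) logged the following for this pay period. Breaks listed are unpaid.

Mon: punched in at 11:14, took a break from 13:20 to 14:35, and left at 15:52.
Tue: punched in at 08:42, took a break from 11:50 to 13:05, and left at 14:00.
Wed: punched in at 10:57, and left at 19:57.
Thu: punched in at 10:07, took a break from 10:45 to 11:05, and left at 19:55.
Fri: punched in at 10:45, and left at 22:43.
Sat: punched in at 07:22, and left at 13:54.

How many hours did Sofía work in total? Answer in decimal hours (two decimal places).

Mon: 11:14–15:52 = 4 h 38 min; less 75 min break → 3 h 23 min
Tue: 08:42–14:00 = 5 h 18 min; less 75 min break → 4 h 3 min
Wed: 10:57–19:57 = 9 h 0 min
Thu: 10:07–19:55 = 9 h 48 min; less 20 min break → 9 h 28 min
Fri: 10:45–22:43 = 11 h 58 min
Sat: 07:22–13:54 = 6 h 32 min
Total: 3 h 23 min + 4 h 3 min + 9 h 0 min + 9 h 28 min + 11 h 58 min + 6 h 32 min = 44 h 24 min.

44.40 hours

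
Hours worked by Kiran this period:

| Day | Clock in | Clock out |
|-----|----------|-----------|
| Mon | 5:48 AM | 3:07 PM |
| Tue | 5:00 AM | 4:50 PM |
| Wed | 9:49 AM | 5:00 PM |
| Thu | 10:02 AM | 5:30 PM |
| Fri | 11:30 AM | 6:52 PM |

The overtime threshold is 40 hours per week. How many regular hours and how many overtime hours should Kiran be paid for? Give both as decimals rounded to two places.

Regular 40.00 hours, overtime 3.17 hours

Mon: 5:48 AM–3:07 PM = 9 h 19 min
Tue: 5:00 AM–4:50 PM = 11 h 50 min
Wed: 9:49 AM–5:00 PM = 7 h 11 min
Thu: 10:02 AM–5:30 PM = 7 h 28 min
Fri: 11:30 AM–6:52 PM = 7 h 22 min
Total worked: 43 h 10 min = 43.17 h.
Threshold 40 h → overtime 3 h 10 min, regular 40 h 0 min.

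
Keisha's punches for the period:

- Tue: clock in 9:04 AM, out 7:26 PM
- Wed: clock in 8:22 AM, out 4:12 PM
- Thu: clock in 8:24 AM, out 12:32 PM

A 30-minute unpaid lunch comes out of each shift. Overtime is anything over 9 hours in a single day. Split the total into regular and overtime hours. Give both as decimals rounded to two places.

Tue: 9:04 AM–7:26 PM = 10 h 22 min; less 30 min break → 9 h 52 min
Wed: 8:22 AM–4:12 PM = 7 h 50 min; less 30 min break → 7 h 20 min
Thu: 8:24 AM–12:32 PM = 4 h 8 min; less 30 min break → 3 h 38 min
Tue reg 9 h 0 min / OT 0 h 52 min; Wed reg 7 h 20 min / OT 0 h 0 min; Thu reg 3 h 38 min / OT 0 h 0 min.
Totals: regular 19 h 58 min, overtime 0 h 52 min.

Regular 19.97 hours, overtime 0.87 hours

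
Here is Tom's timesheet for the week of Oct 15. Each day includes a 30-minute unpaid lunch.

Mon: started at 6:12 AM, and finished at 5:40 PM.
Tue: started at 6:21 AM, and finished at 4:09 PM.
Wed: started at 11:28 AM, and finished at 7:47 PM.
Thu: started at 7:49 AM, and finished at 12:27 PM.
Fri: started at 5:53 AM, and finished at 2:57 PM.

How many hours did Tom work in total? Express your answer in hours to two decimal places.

Mon: 6:12 AM–5:40 PM = 11 h 28 min; less 30 min break → 10 h 58 min
Tue: 6:21 AM–4:09 PM = 9 h 48 min; less 30 min break → 9 h 18 min
Wed: 11:28 AM–7:47 PM = 8 h 19 min; less 30 min break → 7 h 49 min
Thu: 7:49 AM–12:27 PM = 4 h 38 min; less 30 min break → 4 h 8 min
Fri: 5:53 AM–2:57 PM = 9 h 4 min; less 30 min break → 8 h 34 min
Total: 10 h 58 min + 9 h 18 min + 7 h 49 min + 4 h 8 min + 8 h 34 min = 40 h 47 min.

40.78 hours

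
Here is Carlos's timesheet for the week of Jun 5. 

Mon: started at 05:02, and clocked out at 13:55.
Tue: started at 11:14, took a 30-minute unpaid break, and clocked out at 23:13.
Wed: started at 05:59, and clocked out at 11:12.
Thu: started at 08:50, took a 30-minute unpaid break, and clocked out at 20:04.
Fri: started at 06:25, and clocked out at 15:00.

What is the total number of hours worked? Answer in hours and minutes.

Mon: 05:02–13:55 = 8 h 53 min
Tue: 11:14–23:13 = 11 h 59 min; less 30 min break → 11 h 29 min
Wed: 05:59–11:12 = 5 h 13 min
Thu: 08:50–20:04 = 11 h 14 min; less 30 min break → 10 h 44 min
Fri: 06:25–15:00 = 8 h 35 min
Total: 8 h 53 min + 11 h 29 min + 5 h 13 min + 10 h 44 min + 8 h 35 min = 44 h 54 min.

44 h 54 min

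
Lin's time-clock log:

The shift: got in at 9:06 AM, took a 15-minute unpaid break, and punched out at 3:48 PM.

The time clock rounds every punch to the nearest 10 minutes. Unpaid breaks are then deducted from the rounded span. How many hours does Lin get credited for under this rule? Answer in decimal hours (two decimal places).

6.42 hours

The shift: in 9:06 AM→9:10 AM, out 3:48 PM→3:50 PM; 6 h 40 min − 15 min = 6 h 25 min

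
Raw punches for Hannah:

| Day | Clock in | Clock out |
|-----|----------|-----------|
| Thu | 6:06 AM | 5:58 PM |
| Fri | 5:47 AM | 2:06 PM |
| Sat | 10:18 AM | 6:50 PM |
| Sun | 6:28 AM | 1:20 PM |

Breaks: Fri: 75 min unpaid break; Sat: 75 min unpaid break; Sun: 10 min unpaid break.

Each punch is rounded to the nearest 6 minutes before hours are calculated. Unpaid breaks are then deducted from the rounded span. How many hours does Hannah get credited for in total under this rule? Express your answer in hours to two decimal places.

Thu: in 6:06 AM→6:06 AM, out 5:58 PM→6:00 PM; 11 h 54 min
Fri: in 5:47 AM→5:48 AM, out 2:06 PM→2:06 PM; 8 h 18 min − 75 min = 7 h 3 min
Sat: in 10:18 AM→10:18 AM, out 6:50 PM→6:48 PM; 8 h 30 min − 75 min = 7 h 15 min
Sun: in 6:28 AM→6:30 AM, out 1:20 PM→1:18 PM; 6 h 48 min − 10 min = 6 h 38 min
Total credited: 32 h 50 min.

32.83 hours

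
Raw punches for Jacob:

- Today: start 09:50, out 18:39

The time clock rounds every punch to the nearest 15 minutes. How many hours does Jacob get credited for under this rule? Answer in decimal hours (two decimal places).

9.00 hours

Today: in 09:50→09:45, out 18:39→18:45; 9 h 0 min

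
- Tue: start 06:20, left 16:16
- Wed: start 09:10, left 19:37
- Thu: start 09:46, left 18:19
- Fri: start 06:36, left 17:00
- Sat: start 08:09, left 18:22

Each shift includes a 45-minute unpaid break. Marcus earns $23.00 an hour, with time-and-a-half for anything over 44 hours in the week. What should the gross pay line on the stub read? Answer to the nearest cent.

Tue: 06:20–16:16 = 9 h 56 min; less 45 min break → 9 h 11 min
Wed: 09:10–19:37 = 10 h 27 min; less 45 min break → 9 h 42 min
Thu: 09:46–18:19 = 8 h 33 min; less 45 min break → 7 h 48 min
Fri: 06:36–17:00 = 10 h 24 min; less 45 min break → 9 h 39 min
Sat: 08:09–18:22 = 10 h 13 min; less 45 min break → 9 h 28 min
Total worked: 45 h 48 min = 2748 min.
Regular 44 h 0 min = 2640 min at $23.00/h; overtime 1 h 48 min = 108 min at $34.50/h.
Pay = (2640 × $23.00 + 108 × $34.50) ÷ 60 = $1074.10.

$1074.10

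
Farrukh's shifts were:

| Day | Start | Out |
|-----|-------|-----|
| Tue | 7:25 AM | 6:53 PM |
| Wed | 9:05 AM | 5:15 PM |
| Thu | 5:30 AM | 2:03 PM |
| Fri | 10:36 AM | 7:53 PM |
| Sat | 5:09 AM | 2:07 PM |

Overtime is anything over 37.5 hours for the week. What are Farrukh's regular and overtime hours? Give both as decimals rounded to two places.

Tue: 7:25 AM–6:53 PM = 11 h 28 min
Wed: 9:05 AM–5:15 PM = 8 h 10 min
Thu: 5:30 AM–2:03 PM = 8 h 33 min
Fri: 10:36 AM–7:53 PM = 9 h 17 min
Sat: 5:09 AM–2:07 PM = 8 h 58 min
Total worked: 46 h 26 min = 46.43 h.
Threshold 37.5 h → overtime 8 h 56 min, regular 37 h 30 min.

Regular 37.50 hours, overtime 8.93 hours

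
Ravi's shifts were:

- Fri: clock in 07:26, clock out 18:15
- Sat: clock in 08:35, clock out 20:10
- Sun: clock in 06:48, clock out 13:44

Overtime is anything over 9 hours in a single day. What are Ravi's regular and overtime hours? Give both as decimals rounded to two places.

Regular 24.93 hours, overtime 4.40 hours

Fri: 07:26–18:15 = 10 h 49 min
Sat: 08:35–20:10 = 11 h 35 min
Sun: 06:48–13:44 = 6 h 56 min
Fri reg 9 h 0 min / OT 1 h 49 min; Sat reg 9 h 0 min / OT 2 h 35 min; Sun reg 6 h 56 min / OT 0 h 0 min.
Totals: regular 24 h 56 min, overtime 4 h 24 min.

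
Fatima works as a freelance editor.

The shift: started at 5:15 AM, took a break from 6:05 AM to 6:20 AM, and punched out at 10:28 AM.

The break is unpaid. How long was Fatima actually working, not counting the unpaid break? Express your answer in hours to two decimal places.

The shift: 5:15 AM–10:28 AM = 5 h 13 min; less 15 min break → 4 h 58 min

4.97 hours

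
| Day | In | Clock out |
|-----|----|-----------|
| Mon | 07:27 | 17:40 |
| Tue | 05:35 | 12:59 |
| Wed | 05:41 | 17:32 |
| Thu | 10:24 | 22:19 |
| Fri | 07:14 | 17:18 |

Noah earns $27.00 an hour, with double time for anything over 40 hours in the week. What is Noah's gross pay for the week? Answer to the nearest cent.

$1698.30

Mon: 07:27–17:40 = 10 h 13 min
Tue: 05:35–12:59 = 7 h 24 min
Wed: 05:41–17:32 = 11 h 51 min
Thu: 10:24–22:19 = 11 h 55 min
Fri: 07:14–17:18 = 10 h 4 min
Total worked: 51 h 27 min = 3087 min.
Regular 40 h 0 min = 2400 min at $27.00/h; overtime 11 h 27 min = 687 min at $54.00/h.
Pay = (2400 × $27.00 + 687 × $54.00) ÷ 60 = $1698.30.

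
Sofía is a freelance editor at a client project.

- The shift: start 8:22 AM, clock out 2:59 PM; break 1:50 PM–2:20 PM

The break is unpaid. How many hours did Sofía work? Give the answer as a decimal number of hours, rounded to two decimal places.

The shift: 8:22 AM–2:59 PM = 6 h 37 min; less 30 min break → 6 h 7 min

6.12 hours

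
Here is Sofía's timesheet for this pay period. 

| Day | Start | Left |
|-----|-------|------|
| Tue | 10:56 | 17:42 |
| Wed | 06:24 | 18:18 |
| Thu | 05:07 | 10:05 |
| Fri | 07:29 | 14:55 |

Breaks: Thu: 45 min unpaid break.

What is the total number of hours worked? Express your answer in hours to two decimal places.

Tue: 10:56–17:42 = 6 h 46 min
Wed: 06:24–18:18 = 11 h 54 min
Thu: 05:07–10:05 = 4 h 58 min; less 45 min break → 4 h 13 min
Fri: 07:29–14:55 = 7 h 26 min
Total: 6 h 46 min + 11 h 54 min + 4 h 13 min + 7 h 26 min = 30 h 19 min.

30.32 hours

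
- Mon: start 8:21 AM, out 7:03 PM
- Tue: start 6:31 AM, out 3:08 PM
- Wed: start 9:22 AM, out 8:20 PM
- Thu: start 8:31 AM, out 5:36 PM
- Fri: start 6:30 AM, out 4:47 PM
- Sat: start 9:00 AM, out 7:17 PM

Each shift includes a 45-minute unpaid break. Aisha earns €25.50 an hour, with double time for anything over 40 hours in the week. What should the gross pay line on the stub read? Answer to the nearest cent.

€1807.10

Mon: 8:21 AM–7:03 PM = 10 h 42 min; less 45 min break → 9 h 57 min
Tue: 6:31 AM–3:08 PM = 8 h 37 min; less 45 min break → 7 h 52 min
Wed: 9:22 AM–8:20 PM = 10 h 58 min; less 45 min break → 10 h 13 min
Thu: 8:31 AM–5:36 PM = 9 h 5 min; less 45 min break → 8 h 20 min
Fri: 6:30 AM–4:47 PM = 10 h 17 min; less 45 min break → 9 h 32 min
Sat: 9:00 AM–7:17 PM = 10 h 17 min; less 45 min break → 9 h 32 min
Total worked: 55 h 26 min = 3326 min.
Regular 40 h 0 min = 2400 min at €25.50/h; overtime 15 h 26 min = 926 min at €51.00/h.
Pay = (2400 × €25.50 + 926 × €51.00) ÷ 60 = €1807.10.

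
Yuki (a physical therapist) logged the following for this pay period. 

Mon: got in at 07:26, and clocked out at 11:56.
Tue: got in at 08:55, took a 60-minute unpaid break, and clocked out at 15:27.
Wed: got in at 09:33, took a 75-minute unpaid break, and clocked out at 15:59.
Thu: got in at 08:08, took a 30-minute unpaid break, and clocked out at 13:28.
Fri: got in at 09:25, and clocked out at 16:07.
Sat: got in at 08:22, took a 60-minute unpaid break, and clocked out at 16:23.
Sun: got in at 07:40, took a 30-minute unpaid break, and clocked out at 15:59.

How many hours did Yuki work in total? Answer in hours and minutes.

Mon: 07:26–11:56 = 4 h 30 min
Tue: 08:55–15:27 = 6 h 32 min; less 60 min break → 5 h 32 min
Wed: 09:33–15:59 = 6 h 26 min; less 75 min break → 5 h 11 min
Thu: 08:08–13:28 = 5 h 20 min; less 30 min break → 4 h 50 min
Fri: 09:25–16:07 = 6 h 42 min
Sat: 08:22–16:23 = 8 h 1 min; less 60 min break → 7 h 1 min
Sun: 07:40–15:59 = 8 h 19 min; less 30 min break → 7 h 49 min
Total: 4 h 30 min + 5 h 32 min + 5 h 11 min + 4 h 50 min + 6 h 42 min + 7 h 1 min + 7 h 49 min = 41 h 35 min.

41 h 35 min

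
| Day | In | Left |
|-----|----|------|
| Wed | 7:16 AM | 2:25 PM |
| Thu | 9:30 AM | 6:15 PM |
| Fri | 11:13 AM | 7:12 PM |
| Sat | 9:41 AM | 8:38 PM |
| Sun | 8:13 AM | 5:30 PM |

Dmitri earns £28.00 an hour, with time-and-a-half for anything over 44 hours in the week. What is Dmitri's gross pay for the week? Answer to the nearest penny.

£1236.90

Wed: 7:16 AM–2:25 PM = 7 h 9 min
Thu: 9:30 AM–6:15 PM = 8 h 45 min
Fri: 11:13 AM–7:12 PM = 7 h 59 min
Sat: 9:41 AM–8:38 PM = 10 h 57 min
Sun: 8:13 AM–5:30 PM = 9 h 17 min
Total worked: 44 h 7 min = 2647 min.
Regular 44 h 0 min = 2640 min at £28.00/h; overtime 0 h 7 min = 7 min at £42.00/h.
Pay = (2640 × £28.00 + 7 × £42.00) ÷ 60 = £1236.90.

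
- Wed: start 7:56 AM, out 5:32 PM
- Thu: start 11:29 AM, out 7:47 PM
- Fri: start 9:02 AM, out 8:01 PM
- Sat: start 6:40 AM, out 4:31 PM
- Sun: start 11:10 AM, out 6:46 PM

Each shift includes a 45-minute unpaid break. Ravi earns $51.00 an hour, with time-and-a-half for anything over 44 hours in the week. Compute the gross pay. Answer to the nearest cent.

Wed: 7:56 AM–5:32 PM = 9 h 36 min; less 45 min break → 8 h 51 min
Thu: 11:29 AM–7:47 PM = 8 h 18 min; less 45 min break → 7 h 33 min
Fri: 9:02 AM–8:01 PM = 10 h 59 min; less 45 min break → 10 h 14 min
Sat: 6:40 AM–4:31 PM = 9 h 51 min; less 45 min break → 9 h 6 min
Sun: 11:10 AM–6:46 PM = 7 h 36 min; less 45 min break → 6 h 51 min
Total worked: 42 h 35 min = 2555 min.
Regular 42 h 35 min = 2555 min at $51.00/h; overtime 0 h 0 min = 0 min at $76.50/h.
Pay = (2555 × $51.00 + 0 × $76.50) ÷ 60 = $2171.75.

$2171.75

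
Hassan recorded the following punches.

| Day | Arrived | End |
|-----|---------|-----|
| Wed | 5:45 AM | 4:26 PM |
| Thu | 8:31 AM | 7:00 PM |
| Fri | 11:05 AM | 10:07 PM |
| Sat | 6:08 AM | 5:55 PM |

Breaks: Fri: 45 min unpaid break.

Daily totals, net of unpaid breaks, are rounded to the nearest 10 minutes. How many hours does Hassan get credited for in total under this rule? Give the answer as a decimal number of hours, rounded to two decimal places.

43.33 hours

Wed: 5:45 AM–4:26 PM = 10 h 41 min → rounds to 10 h 40 min
Thu: 8:31 AM–7:00 PM = 10 h 29 min → rounds to 10 h 30 min
Fri: 11:05 AM–10:07 PM = 11 h 2 min − 45 min = 10 h 17 min → rounds to 10 h 20 min
Sat: 6:08 AM–5:55 PM = 11 h 47 min → rounds to 11 h 50 min
Total credited: 43 h 20 min.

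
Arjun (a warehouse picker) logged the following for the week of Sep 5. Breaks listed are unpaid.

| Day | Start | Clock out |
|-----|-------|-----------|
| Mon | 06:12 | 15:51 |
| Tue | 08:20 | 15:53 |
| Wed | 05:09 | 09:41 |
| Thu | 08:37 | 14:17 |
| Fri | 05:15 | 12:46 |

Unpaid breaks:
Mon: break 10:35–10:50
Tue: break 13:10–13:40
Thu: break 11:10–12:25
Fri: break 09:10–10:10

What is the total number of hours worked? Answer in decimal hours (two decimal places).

Mon: 06:12–15:51 = 9 h 39 min; less 15 min break → 9 h 24 min
Tue: 08:20–15:53 = 7 h 33 min; less 30 min break → 7 h 3 min
Wed: 05:09–09:41 = 4 h 32 min
Thu: 08:37–14:17 = 5 h 40 min; less 75 min break → 4 h 25 min
Fri: 05:15–12:46 = 7 h 31 min; less 60 min break → 6 h 31 min
Total: 9 h 24 min + 7 h 3 min + 4 h 32 min + 4 h 25 min + 6 h 31 min = 31 h 55 min.

31.92 hours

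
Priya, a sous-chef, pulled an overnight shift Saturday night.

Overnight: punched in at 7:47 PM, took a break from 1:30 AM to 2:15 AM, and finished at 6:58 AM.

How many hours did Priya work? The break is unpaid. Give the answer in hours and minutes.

Overnight: 7:47 PM → midnight = 4 h 13 min; midnight → 6:58 AM = 6 h 58 min; span 11 h 11 min; less 45 min break → 10 h 26 min

10 h 26 min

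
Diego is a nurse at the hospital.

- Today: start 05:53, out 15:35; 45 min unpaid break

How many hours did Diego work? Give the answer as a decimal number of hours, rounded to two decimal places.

Today: 05:53–15:35 = 9 h 42 min; less 45 min break → 8 h 57 min

8.95 hours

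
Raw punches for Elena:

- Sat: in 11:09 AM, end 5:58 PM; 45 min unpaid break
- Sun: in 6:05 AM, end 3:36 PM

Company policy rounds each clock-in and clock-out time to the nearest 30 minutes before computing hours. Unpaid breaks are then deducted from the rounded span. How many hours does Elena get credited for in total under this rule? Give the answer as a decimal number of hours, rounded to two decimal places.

15.75 hours

Sat: in 11:09 AM→11:00 AM, out 5:58 PM→6:00 PM; 7 h 0 min − 45 min = 6 h 15 min
Sun: in 6:05 AM→6:00 AM, out 3:36 PM→3:30 PM; 9 h 30 min
Total credited: 15 h 45 min.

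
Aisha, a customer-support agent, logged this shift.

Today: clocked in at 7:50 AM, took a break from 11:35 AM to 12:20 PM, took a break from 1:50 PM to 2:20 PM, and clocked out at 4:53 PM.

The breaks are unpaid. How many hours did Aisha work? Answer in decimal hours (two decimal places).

7.80 hours

Today: 7:50 AM–4:53 PM = 9 h 3 min; less 75 min break → 7 h 48 min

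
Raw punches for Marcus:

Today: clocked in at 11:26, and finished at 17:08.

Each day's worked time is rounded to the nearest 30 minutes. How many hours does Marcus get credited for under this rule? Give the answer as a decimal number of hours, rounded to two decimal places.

5.50 hours

Today: 11:26–17:08 = 5 h 42 min → rounds to 5 h 30 min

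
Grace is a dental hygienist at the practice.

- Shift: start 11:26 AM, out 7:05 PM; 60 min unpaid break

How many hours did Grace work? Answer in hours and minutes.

6 h 39 min

Shift: 11:26 AM–7:05 PM = 7 h 39 min; less 60 min break → 6 h 39 min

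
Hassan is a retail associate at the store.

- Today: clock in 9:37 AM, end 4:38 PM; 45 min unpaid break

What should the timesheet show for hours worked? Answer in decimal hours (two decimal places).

6.27 hours

Today: 9:37 AM–4:38 PM = 7 h 1 min; less 45 min break → 6 h 16 min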